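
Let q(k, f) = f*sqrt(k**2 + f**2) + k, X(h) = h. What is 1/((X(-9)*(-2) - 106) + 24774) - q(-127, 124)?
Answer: 3135123/24686 - 124*sqrt(31505) ≈ -21883.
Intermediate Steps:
q(k, f) = k + f*sqrt(f**2 + k**2) (q(k, f) = f*sqrt(f**2 + k**2) + k = k + f*sqrt(f**2 + k**2))
1/((X(-9)*(-2) - 106) + 24774) - q(-127, 124) = 1/((-9*(-2) - 106) + 24774) - (-127 + 124*sqrt(124**2 + (-127)**2)) = 1/((18 - 106) + 24774) - (-127 + 124*sqrt(15376 + 16129)) = 1/(-88 + 24774) - (-127 + 124*sqrt(31505)) = 1/24686 + (127 - 124*sqrt(31505)) = 3135123/24686 - 124*sqrt(31505)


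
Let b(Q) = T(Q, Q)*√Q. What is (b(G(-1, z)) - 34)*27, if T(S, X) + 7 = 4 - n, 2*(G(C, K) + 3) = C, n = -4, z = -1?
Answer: -918 + 27*I*√14/2 ≈ -918.0 + 50.512*I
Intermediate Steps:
G(C, K) = -3 + C/2
T(S, X) = 1 (T(S, X) = -7 + (4 - 1*(-4)) = -7 + (4 + 4) = -7 + 8 = 1)
b(Q) = √Q (b(Q) = 1*√Q = √Q)
(b(G(-1, z)) - 34)*27 = (√(-3 + (½)*(-1)) - 34)*27 = (√(-3 - ½) - 34)*27 = (√(-7/2) - 34)*27 = (I*√14/2 - 34)*27 = (-34 + I*√14/2)*27 = -918 + 27*I*√14/2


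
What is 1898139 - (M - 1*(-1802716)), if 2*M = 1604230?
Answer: -706692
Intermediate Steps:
M = 802115 (M = (1/2)*1604230 = 802115)
1898139 - (M - 1*(-1802716)) = 1898139 - (802115 - 1*(-1802716)) = 1898139 - (802115 + 1802716) = 1898139 - 1*2604831 = 1898139 - 2604831 = -706692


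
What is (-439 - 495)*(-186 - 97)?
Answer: 264322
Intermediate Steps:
(-439 - 495)*(-186 - 97) = -934*(-283) = 264322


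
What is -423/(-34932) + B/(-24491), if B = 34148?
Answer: -394166081/285173204 ≈ -1.3822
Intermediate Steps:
-423/(-34932) + B/(-24491) = -423/(-34932) + 34148/(-24491) = -423*(-1/34932) + 34148*(-1/24491) = 141/11644 - 34148/24491 = -394166081/285173204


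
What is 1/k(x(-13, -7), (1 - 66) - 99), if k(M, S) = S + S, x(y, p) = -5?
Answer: -1/328 ≈ -0.0030488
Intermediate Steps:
k(M, S) = 2*S
1/k(x(-13, -7), (1 - 66) - 99) = 1/(2*((1 - 66) - 99)) = 1/(2*(-65 - 99)) = 1/(2*(-164)) = 1/(-328) = -1/328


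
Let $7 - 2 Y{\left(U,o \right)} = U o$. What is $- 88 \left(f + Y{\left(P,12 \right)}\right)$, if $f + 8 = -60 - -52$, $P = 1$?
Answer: $1628$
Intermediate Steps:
$Y{\left(U,o \right)} = \frac{7}{2} - \frac{U o}{2}$
$f = -16$ ($f = -8 - 8 = -16$)
$- 88 \left(f + Y{\left(P,12 \right)}\right) = - 88 \left(-16 + \left(\frac{7}{2} - \frac{1}{2} \cdot 12\right)\right) = - 88 \left(-16 + \left(\frac{7}{2} - 6\right)\right) = - 88 \left(-16 - \frac{5}{2}\right) = \left(-88\right) \left(- \frac{37}{2}\right) = 1628$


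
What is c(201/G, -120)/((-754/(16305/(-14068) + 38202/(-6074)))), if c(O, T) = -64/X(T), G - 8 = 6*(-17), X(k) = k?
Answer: 106077051/20133928165 ≈ 0.0052686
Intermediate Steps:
G = -94 (G = 8 + 6*(-17) = 8 - 102 = -94)
c(O, T) = -64/T
c(201/G, -120)/((-754/(16305/(-14068) + 38202/(-6074)))) = (-64/(-120))/((-754/(16305/(-14068) + 38202/(-6074)))) = (-64*(-1/120))/((-754/(16305*(-1/14068) + 38202*(-1/6074)))) = 8/(15*((-754/(-16305/14068 - 19101/3037)))) = 8/(15*((-754/(-318231153/42724516)))) = 8/(15*((-754*(-42724516/318231153)))) = 8/(15*(32214285064/318231153)) = (8/15)*(318231153/32214285064) = 106077051/20133928165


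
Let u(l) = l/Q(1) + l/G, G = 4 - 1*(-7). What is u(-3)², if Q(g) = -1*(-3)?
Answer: 196/121 ≈ 1.6198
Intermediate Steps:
G = 11 (G = 4 + 7 = 11)
Q(g) = 3
u(l) = 14*l/33 (u(l) = l/3 + l/11 = 14*l/33)
u(-3)² = ((14/33)*(-3))² = (-14/11)² = 196/121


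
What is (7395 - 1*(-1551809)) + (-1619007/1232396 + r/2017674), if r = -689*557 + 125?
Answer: 1938535700267797045/1243286683452 ≈ 1.5592e+6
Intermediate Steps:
r = -383648 (r = -383773 + 125 = -383648)
(7395 - 1*(-1551809)) + (-1619007/1232396 + r/2017674) = (7395 - 1*(-1551809)) + (-1619007/1232396 - 383648/2017674) = (7395 + 1551809) + (-1619007*1/1232396 - 383648*1/2017674) = 1559204 + (-1619007/1232396 - 191824/1008837) = 1559204 - 1869717295163/1243286683452 = 1938535700267797045/1243286683452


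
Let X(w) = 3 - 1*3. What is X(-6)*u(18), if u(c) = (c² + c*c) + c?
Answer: 0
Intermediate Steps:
u(c) = c + 2*c² (u(c) = (c² + c²) + c = 2*c² + c = c + 2*c²)
X(w) = 0 (X(w) = 3 - 3 = 0)
X(-6)*u(18) = 0*(18*(1 + 2*18)) = 0*(18*(1 + 36)) = 0*(18*37) = 0*666 = 0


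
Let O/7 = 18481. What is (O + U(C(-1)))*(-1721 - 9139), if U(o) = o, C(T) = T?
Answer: -1404914760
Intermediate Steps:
O = 129367 (O = 7*18481 = 129367)
(O + U(C(-1)))*(-1721 - 9139) = (129367 - 1)*(-1721 - 9139) = 129366*(-10860) = -1404914760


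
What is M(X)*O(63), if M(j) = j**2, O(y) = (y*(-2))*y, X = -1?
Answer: -7938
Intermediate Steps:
O(y) = -2*y**2 (O(y) = (-2*y)*y = -2*y**2)
M(X)*O(63) = (-1)**2*(-2*63**2) = 1*(-2*3969) = 1*(-7938) = -7938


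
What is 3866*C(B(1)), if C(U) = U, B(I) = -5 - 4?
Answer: -34794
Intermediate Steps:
B(I) = -9
3866*C(B(1)) = 3866*(-9) = -34794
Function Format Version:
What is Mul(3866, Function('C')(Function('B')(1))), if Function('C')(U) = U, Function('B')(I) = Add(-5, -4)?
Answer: -34794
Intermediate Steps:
Function('B')(I) = -9
Mul(3866, Function('C')(Function('B')(1))) = Mul(3866, -9) = -34794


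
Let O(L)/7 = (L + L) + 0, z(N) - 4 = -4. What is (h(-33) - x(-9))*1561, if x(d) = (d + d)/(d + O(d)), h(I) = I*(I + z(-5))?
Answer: 25495813/15 ≈ 1.6997e+6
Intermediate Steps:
z(N) = 0 (z(N) = 4 - 4 = 0)
O(L) = 14*L (O(L) = 7*((L + L) + 0) = 7*(2*L + 0) = 7*(2*L) = 14*L)
h(I) = I**2 (h(I) = I*(I + 0) = I*I = I**2)
x(d) = 2/15 (x(d) = (d + d)/(d + 14*d) = (2*d)/((15*d)) = (2*d)*(1/(15*d)) = 2/15)
(h(-33) - x(-9))*1561 = ((-33)**2 - 1*2/15)*1561 = (1089 - 2/15)*1561 = (16333/15)*1561 = 25495813/15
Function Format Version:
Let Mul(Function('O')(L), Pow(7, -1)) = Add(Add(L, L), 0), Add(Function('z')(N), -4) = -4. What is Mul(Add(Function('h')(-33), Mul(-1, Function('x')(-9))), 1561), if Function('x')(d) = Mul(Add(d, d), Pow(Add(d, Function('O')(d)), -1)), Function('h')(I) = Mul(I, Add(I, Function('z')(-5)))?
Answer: Rational(25495813, 15) ≈ 1.6997e+6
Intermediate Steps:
Function('z')(N) = 0 (Function('z')(N) = Add(4, -4) = 0)
Function('O')(L) = Mul(14, L) (Function('O')(L) = Mul(7, Add(Add(L, L), 0)) = Mul(7, Add(Mul(2, L), 0)) = Mul(7, Mul(2, L)) = Mul(14, L))
Function('h')(I) = Pow(I, 2) (Function('h')(I) = Mul(I, Add(I, 0)) = Mul(I, I) = Pow(I, 2))
Function('x')(d) = Rational(2, 15) (Function('x')(d) = Mul(Add(d, d), Pow(Add(d, Mul(14, d)), -1)) = Mul(Mul(2, d), Pow(Mul(15, d), -1)) = Mul(Mul(2, d), Mul(Rational(1, 15), Pow(d, -1))) = Rational(2, 15))
Mul(Add(Function('h')(-33), Mul(-1, Function('x')(-9))), 1561) = Mul(Add(Pow(-33, 2), Mul(-1, Rational(2, 15))), 1561) = Mul(Add(1089, Rational(-2, 15)), 1561) = Mul(Rational(16333, 15), 1561) = Rational(25495813, 15)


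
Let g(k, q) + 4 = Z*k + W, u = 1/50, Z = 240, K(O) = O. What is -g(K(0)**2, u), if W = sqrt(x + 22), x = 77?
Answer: 4 - 3*sqrt(11) ≈ -5.9499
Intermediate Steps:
u = 1/50 ≈ 0.020000
W = 3*sqrt(11) (W = sqrt(77 + 22) = sqrt(99) = 3*sqrt(11) ≈ 9.9499)
g(k, q) = -4 + 3*sqrt(11) + 240*k (g(k, q) = -4 + (240*k + 3*sqrt(11)) = -4 + (3*sqrt(11) + 240*k) = -4 + 3*sqrt(11) + 240*k)
-g(K(0)**2, u) = -(-4 + 3*sqrt(11) + 240*0**2) = -(-4 + 3*sqrt(11) + 240*0) = -(-4 + 3*sqrt(11) + 0) = -(-4 + 3*sqrt(11)) = 4 - 3*sqrt(11)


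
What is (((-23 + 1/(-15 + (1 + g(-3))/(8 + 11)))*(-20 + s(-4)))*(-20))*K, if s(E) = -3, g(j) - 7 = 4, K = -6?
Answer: 5794160/91 ≈ 63672.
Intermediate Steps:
g(j) = 11 (g(j) = 7 + 4 = 11)
(((-23 + 1/(-15 + (1 + g(-3))/(8 + 11)))*(-20 + s(-4)))*(-20))*K = (((-23 + 1/(-15 + (1 + 11)/(8 + 11)))*(-20 - 3))*(-20))*(-6) = (((-23 + 1/(-15 + 12/19))*(-23))*(-20))*(-6) = (((-23 + 1/(-273/19))*(-23))*(-20))*(-6) = (((-23 - 19/273)*(-23))*(-20))*(-6) = (-6298/273*(-23)*(-20))*(-6) = ((144854/273)*(-20))*(-6) = -2897080/273*(-6) = 5794160/91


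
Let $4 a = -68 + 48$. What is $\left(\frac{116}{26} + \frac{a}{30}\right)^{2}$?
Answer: $\frac{112225}{6084} \approx 18.446$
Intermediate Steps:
$a = -5$ ($a = \frac{-68 + 48}{4} = \frac{1}{4} \left(-20\right) = -5$)
$\left(\frac{116}{26} + \frac{a}{30}\right)^{2} = \left(\frac{116}{26} - \frac{5}{30}\right)^{2} = \left(116 \cdot \frac{1}{26} - \frac{1}{6}\right)^{2} = \left(\frac{58}{13} - \frac{1}{6}\right)^{2} = \left(\frac{335}{78}\right)^{2} = \frac{112225}{6084}$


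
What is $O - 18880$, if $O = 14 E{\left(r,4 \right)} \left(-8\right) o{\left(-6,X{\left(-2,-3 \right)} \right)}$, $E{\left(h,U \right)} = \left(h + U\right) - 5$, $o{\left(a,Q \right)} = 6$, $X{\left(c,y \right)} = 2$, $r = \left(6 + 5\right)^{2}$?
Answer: $-99520$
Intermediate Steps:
$r = 121$ ($r = 11^{2} = 121$)
$E{\left(h,U \right)} = -5 + U + h$ ($E{\left(h,U \right)} = \left(U + h\right) - 5 = -5 + U + h$)
$O = -80640$ ($O = 14 \left(-5 + 4 + 121\right) \left(-8\right) 6 = 14 \cdot 120 \left(-8\right) 6 = 1680 \left(-8\right) 6 = \left(-13440\right) 6 = -80640$)
$O - 18880 = -80640 - 18880 = -99520$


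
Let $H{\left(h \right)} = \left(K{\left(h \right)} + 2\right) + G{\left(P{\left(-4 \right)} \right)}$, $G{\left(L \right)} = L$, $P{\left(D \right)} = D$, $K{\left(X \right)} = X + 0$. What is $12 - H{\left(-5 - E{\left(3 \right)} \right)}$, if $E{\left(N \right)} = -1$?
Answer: $18$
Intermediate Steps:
$K{\left(X \right)} = X$
$H{\left(h \right)} = -2 + h$ ($H{\left(h \right)} = \left(h + 2\right) - 4 = \left(2 + h\right) - 4 = -2 + h$)
$12 - H{\left(-5 - E{\left(3 \right)} \right)} = 12 - \left(-2 - 4\right) = 12 - -6 = 12 + 6 = 18$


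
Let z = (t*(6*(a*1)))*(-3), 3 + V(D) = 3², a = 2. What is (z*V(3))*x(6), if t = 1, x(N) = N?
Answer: -1296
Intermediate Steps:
V(D) = 6 (V(D) = -3 + 3² = -3 + 9 = 6)
z = -36 (z = (1*(6*(2*1)))*(-3) = (1*(6*2))*(-3) = (1*12)*(-3) = 12*(-3) = -36)
(z*V(3))*x(6) = -36*6*6 = -216*6 = -1296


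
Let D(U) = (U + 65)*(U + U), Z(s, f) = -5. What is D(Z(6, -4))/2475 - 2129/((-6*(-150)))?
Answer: -25819/9900 ≈ -2.6080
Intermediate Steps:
D(U) = 2*U*(65 + U) (D(U) = (65 + U)*(2*U) = 2*U*(65 + U))
D(Z(6, -4))/2475 - 2129/((-6*(-150))) = (2*(-5)*(65 - 5))/2475 - 2129/((-6*(-150))) = (2*(-5)*60)*(1/2475) - 2129/900 = -600*1/2475 - 2129*1/900 = -8/33 - 2129/900 = -25819/9900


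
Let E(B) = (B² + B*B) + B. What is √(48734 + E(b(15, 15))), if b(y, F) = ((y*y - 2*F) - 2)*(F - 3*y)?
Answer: 2*√16772786 ≈ 8190.9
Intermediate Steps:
b(y, F) = (F - 3*y)*(-2 + y² - 2*F) (b(y, F) = ((y² - 2*F) - 2)*(F - 3*y) = (-2 + y² - 2*F)*(F - 3*y) = (F - 3*y)*(-2 + y² - 2*F))
E(B) = B + 2*B² (E(B) = (B² + B²) + B = 2*B² + B = B + 2*B²)
√(48734 + E(b(15, 15))) = √(48734 + (-3*15³ - 2*15 - 2*15² + 6*15 + 15*15² + 6*15*15)*(1 + 2*(-3*15³ - 2*15 - 2*15² + 6*15 + 15*15² + 6*15*15))) = √(48734 + (-3*3375 - 30 - 2*225 + 90 + 15*225 + 1350)*(1 + 2*(-3*3375 - 30 - 2*225 + 90 + 15*225 + 1350))) = √(48734 + (-10125 - 30 - 450 + 90 + 3375 + 1350)*(1 + 2*(-10125 - 30 - 450 + 90 + 3375 + 1350))) = √(48734 - 5790*(1 + 2*(-5790))) = √(48734 - 5790*(1 - 11580)) = √(48734 - 5790*(-11579)) = √(48734 + 67042410) = √67091144 = 2*√16772786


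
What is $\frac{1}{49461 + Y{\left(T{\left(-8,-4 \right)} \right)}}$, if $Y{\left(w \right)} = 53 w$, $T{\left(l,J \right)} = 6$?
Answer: $\frac{1}{49779} \approx 2.0089 \cdot 10^{-5}$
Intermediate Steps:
$\frac{1}{49461 + Y{\left(T{\left(-8,-4 \right)} \right)}} = \frac{1}{49461 + 53 \cdot 6} = \frac{1}{49461 + 318} = \frac{1}{49779}$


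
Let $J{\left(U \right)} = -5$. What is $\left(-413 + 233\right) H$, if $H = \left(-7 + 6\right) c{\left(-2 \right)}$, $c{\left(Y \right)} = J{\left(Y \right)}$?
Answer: $-900$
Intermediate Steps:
$c{\left(Y \right)} = -5$
$H = 5$ ($H = \left(-7 + 6\right) \left(-5\right) = \left(-1\right) \left(-5\right) = 5$)
$\left(-413 + 233\right) H = \left(-413 + 233\right) 5 = \left(-180\right) 5 = -900$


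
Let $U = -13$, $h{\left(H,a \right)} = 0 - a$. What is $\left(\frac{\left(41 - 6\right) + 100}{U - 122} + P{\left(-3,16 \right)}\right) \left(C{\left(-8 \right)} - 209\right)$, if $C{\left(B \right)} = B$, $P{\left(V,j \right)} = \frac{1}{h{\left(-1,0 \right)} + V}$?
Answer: $\frac{868}{3} \approx 289.33$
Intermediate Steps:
$h{\left(H,a \right)} = - a$
$P{\left(V,j \right)} = \frac{1}{V}$ ($P{\left(V,j \right)} = \frac{1}{\left(-1\right) 0 + V} = \frac{1}{0 + V} = \frac{1}{V}$)
$\left(\frac{\left(41 - 6\right) + 100}{U - 122} + P{\left(-3,16 \right)}\right) \left(C{\left(-8 \right)} - 209\right) = \left(\frac{\left(41 - 6\right) + 100}{-13 - 122} + \frac{1}{-3}\right) \left(-8 - 209\right) = \left(\frac{35 + 100}{-135} - \frac{1}{3}\right) \left(-217\right) = \left(135 \left(- \frac{1}{135}\right) - \frac{1}{3}\right) \left(-217\right) = \left(-1 - \frac{1}{3}\right) \left(-217\right) = \left(- \frac{4}{3}\right) \left(-217\right) = \frac{868}{3}$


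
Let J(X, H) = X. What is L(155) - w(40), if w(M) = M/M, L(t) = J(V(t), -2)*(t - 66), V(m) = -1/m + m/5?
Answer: 427401/155 ≈ 2757.4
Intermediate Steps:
V(m) = -1/m + m/5 (V(m) = -1/m + m*(⅕) = -1/m + m/5)
L(t) = (-66 + t)*(-1/t + t/5) (L(t) = (-1/t + t/5)*(t - 66) = (-1/t + t/5)*(-66 + t) = (-66 + t)*(-1/t + t/5))
w(M) = 1
L(155) - w(40) = (⅕)*(-66 + 155)*(-5 + 155²)/155 - 1*1 = (⅕)*(1/155)*89*(-5 + 24025) - 1 = (⅕)*(1/155)*89*24020 - 1 = 427556/155 - 1 = 427401/155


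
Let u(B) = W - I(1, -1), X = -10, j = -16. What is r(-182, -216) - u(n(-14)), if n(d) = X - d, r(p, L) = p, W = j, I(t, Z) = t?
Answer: -165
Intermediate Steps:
W = -16
n(d) = -10 - d
u(B) = -17 (u(B) = -16 - 1*1 = -16 - 1 = -17)
r(-182, -216) - u(n(-14)) = -182 - 1*(-17) = -182 + 17 = -165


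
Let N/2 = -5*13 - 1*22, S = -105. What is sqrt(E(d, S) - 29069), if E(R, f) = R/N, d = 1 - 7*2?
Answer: I*sqrt(880090782)/174 ≈ 170.5*I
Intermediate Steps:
N = -174 (N = 2*(-5*13 - 1*22) = 2*(-65 - 22) = 2*(-87) = -174)
d = -13 (d = 1 - 14 = -13)
E(R, f) = -R/174 (E(R, f) = R/(-174) = R*(-1/174) = -R/174)
sqrt(E(d, S) - 29069) = sqrt(-1/174*(-13) - 29069) = sqrt(13/174 - 29069) = sqrt(-5057993/174) = I*sqrt(880090782)/174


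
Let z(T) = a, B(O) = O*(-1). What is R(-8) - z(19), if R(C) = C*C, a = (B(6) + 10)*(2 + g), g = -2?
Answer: 64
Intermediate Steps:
B(O) = -O
a = 0 (a = (-1*6 + 10)*(2 - 2) = (-6 + 10)*0 = 4*0 = 0)
z(T) = 0
R(C) = C²
R(-8) - z(19) = (-8)² - 1*0 = 64 + 0 = 64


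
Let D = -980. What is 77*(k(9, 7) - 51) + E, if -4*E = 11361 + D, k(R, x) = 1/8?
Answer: -52101/8 ≈ -6512.6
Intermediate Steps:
k(R, x) = ⅛ (k(R, x) = 1*(⅛) = ⅛)
E = -10381/4 (E = -(11361 - 980)/4 = -¼*10381 = -10381/4 ≈ -2595.3)
77*(k(9, 7) - 51) + E = 77*(⅛ - 51) - 10381/4 = 77*(-407/8) - 10381/4 = -31339/8 - 10381/4 = -52101/8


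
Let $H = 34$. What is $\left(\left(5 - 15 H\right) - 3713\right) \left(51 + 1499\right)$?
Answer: $-6537900$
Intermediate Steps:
$\left(\left(5 - 15 H\right) - 3713\right) \left(51 + 1499\right) = \left(\left(5 - 510\right) - 3713\right) \left(51 + 1499\right) = \left(\left(5 - 510\right) - 3713\right) 1550 = \left(-505 - 3713\right) 1550 = \left(-4218\right) 1550 = -6537900$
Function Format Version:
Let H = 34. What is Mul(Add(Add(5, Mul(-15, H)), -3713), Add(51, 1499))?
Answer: -6537900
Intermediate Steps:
Mul(Add(Add(5, Mul(-15, H)), -3713), Add(51, 1499)) = Mul(Add(Add(5, Mul(-15, 34)), -3713), Add(51, 1499)) = Mul(Add(Add(5, -510), -3713), 1550) = Mul(Add(-505, -3713), 1550) = Mul(-4218, 1550) = -6537900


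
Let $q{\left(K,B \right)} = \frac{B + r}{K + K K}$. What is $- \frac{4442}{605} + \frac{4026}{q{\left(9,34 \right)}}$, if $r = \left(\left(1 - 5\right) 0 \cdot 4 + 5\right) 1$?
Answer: $\frac{73014154}{7865} \approx 9283.4$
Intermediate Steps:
$r = 5$ ($r = \left(\left(1 - 5\right) 0 \cdot 4 + 5\right) 1 = \left(\left(-4\right) 0 \cdot 4 + 5\right) 1 = \left(0 \cdot 4 + 5\right) 1 = \left(0 + 5\right) 1 = 5 \cdot 1 = 5$)
$q{\left(K,B \right)} = \frac{5 + B}{K + K^{2}}$ ($q{\left(K,B \right)} = \frac{B + 5}{K + K K} = \frac{5 + B}{K + K^{2}}$)
$- \frac{4442}{605} + \frac{4026}{q{\left(9,34 \right)}} = - \frac{4442}{605} + \frac{4026}{\frac{1}{9} \frac{1}{1 + 9} \left(5 + 34\right)} = \left(-4442\right) \frac{1}{605} + \frac{4026}{\frac{1}{9} \cdot \frac{1}{10} \cdot 39} = - \frac{4442}{605} + \frac{4026}{\frac{1}{9} \cdot \frac{1}{10} \cdot 39} = - \frac{4442}{605} + \frac{4026}{\frac{13}{30}} = - \frac{4442}{605} + 4026 \cdot \frac{30}{13} = - \frac{4442}{605} + \frac{120780}{13} = \frac{73014154}{7865}$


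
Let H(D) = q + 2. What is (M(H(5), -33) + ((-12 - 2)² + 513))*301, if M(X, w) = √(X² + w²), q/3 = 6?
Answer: 213409 + 301*√1489 ≈ 2.2502e+5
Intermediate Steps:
q = 18 (q = 3*6 = 18)
H(D) = 20 (H(D) = 18 + 2 = 20)
(M(H(5), -33) + ((-12 - 2)² + 513))*301 = (√(20² + (-33)²) + ((-12 - 2)² + 513))*301 = (√(400 + 1089) + ((-14)² + 513))*301 = (√1489 + (196 + 513))*301 = (√1489 + 709)*301 = (709 + √1489)*301 = 213409 + 301*√1489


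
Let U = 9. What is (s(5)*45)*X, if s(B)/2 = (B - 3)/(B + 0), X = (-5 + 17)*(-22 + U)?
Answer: -5616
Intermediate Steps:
X = -156 (X = (-5 + 17)*(-22 + 9) = 12*(-13) = -156)
s(B) = 2*(-3 + B)/B (s(B) = 2*((B - 3)/(B + 0)) = 2*((-3 + B)/B) = 2*(-3 + B)/B)
(s(5)*45)*X = ((2 - 6/5)*45)*(-156) = ((4/5)*45)*(-156) = 36*(-156) = -5616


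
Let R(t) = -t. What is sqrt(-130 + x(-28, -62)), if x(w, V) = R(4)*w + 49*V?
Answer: 4*I*sqrt(191) ≈ 55.281*I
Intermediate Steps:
x(w, V) = -4*w + 49*V (x(w, V) = (-1*4)*w + 49*V = -4*w + 49*V)
sqrt(-130 + x(-28, -62)) = sqrt(-130 + (-4*(-28) + 49*(-62))) = sqrt(-130 + (112 - 3038)) = sqrt(-130 - 2926) = sqrt(-3056) = 4*I*sqrt(191)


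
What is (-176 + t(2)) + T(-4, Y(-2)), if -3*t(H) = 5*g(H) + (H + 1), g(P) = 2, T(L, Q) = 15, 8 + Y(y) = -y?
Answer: -496/3 ≈ -165.33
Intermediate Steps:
Y(y) = -8 - y
t(H) = -11/3 - H/3 (t(H) = -(5*2 + (H + 1))/3 = -(10 + (1 + H))/3 = -(11 + H)/3 = -11/3 - H/3)
(-176 + t(2)) + T(-4, Y(-2)) = (-176 + (-11/3 - ⅓*2)) + 15 = (-176 + (-11/3 - ⅔)) + 15 = (-176 - 13/3) + 15 = -541/3 + 15 = -496/3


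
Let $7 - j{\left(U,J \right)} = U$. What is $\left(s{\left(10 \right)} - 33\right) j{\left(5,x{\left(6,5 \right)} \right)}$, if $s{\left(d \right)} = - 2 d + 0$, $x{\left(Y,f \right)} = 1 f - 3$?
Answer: $-106$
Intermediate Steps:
$x{\left(Y,f \right)} = -3 + f$ ($x{\left(Y,f \right)} = f - 3 = -3 + f$)
$j{\left(U,J \right)} = 7 - U$
$s{\left(d \right)} = - 2 d$
$\left(s{\left(10 \right)} - 33\right) j{\left(5,x{\left(6,5 \right)} \right)} = \left(\left(-2\right) 10 - 33\right) \left(7 - 5\right) = \left(-20 - 33\right) \left(7 - 5\right) = \left(-53\right) 2 = -106$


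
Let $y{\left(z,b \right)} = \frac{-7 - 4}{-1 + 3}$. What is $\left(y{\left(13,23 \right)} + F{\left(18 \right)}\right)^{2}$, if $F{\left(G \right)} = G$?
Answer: $\frac{625}{4} \approx 156.25$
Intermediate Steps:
$y{\left(z,b \right)} = - \frac{11}{2}$
$\left(y{\left(13,23 \right)} + F{\left(18 \right)}\right)^{2} = \left(- \frac{11}{2} + 18\right)^{2} = \left(\frac{25}{2}\right)^{2} = \frac{625}{4}$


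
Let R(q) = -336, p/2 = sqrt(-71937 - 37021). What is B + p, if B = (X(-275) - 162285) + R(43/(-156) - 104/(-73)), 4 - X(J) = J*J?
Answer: -238242 + 2*I*sqrt(108958) ≈ -2.3824e+5 + 660.18*I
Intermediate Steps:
X(J) = 4 - J**2 (X(J) = 4 - J*J = 4 - J**2)
p = 2*I*sqrt(108958) (p = 2*sqrt(-71937 - 37021) = 2*sqrt(-108958) = 2*(I*sqrt(108958)) = 2*I*sqrt(108958) ≈ 660.18*I)
B = -238242 (B = ((4 - 1*(-275)**2) - 162285) - 336 = ((4 - 1*75625) - 162285) - 336 = ((4 - 75625) - 162285) - 336 = (-75621 - 162285) - 336 = -237906 - 336 = -238242)
B + p = -238242 + 2*I*sqrt(108958)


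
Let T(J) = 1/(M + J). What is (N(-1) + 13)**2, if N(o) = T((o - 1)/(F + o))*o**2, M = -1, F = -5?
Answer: 529/4 ≈ 132.25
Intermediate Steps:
T(J) = 1/(-1 + J)
N(o) = o**2/(-1 + (-1 + o)/(-5 + o)) (N(o) = o**2/(-1 + (o - 1)/(-5 + o)) = o**2/(-1 + (-1 + o)/(-5 + o)))
(N(-1) + 13)**2 = ((1/4)*(-1)**2*(-5 - 1) + 13)**2 = ((1/4)*1*(-6) + 13)**2 = (-3/2 + 13)**2 = (23/2)**2 = 529/4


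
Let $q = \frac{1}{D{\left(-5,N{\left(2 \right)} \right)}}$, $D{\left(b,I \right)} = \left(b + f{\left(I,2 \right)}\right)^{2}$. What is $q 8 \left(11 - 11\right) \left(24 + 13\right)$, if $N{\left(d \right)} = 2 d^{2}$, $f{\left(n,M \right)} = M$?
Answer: $0$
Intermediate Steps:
$D{\left(b,I \right)} = \left(2 + b\right)^{2}$ ($D{\left(b,I \right)} = \left(b + 2\right)^{2} = \left(2 + b\right)^{2}$)
$q = \frac{1}{9}$ ($q = \frac{1}{\left(2 - 5\right)^{2}} = \frac{1}{\left(-3\right)^{2}} = \frac{1}{9} \approx 0.11111$)
$q 8 \left(11 - 11\right) \left(24 + 13\right) = \frac{1}{9} \cdot 8 \left(11 - 11\right) \left(24 + 13\right) = \frac{8 \cdot 0 \cdot 37}{9} = \frac{8}{9} \cdot 0 = 0$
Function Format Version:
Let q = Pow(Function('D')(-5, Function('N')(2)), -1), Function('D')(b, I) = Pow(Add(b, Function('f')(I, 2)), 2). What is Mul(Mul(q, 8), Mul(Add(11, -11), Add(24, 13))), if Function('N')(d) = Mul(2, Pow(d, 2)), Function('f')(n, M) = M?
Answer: 0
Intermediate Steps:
Function('D')(b, I) = Pow(Add(2, b), 2) (Function('D')(b, I) = Pow(Add(b, 2), 2) = Pow(Add(2, b), 2))
q = Rational(1, 9) (q = Pow(Pow(Add(2, -5), 2), -1) = Pow(Pow(-3, 2), -1) = Pow(9, -1) = Rational(1, 9) ≈ 0.11111)
Mul(Mul(q, 8), Mul(Add(11, -11), Add(24, 13))) = Mul(Mul(Rational(1, 9), 8), Mul(Add(11, -11), Add(24, 13))) = Mul(Rational(8, 9), Mul(0, 37)) = Mul(Rational(8, 9), 0) = 0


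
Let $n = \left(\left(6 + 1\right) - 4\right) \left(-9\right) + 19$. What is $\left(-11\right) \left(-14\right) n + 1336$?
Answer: $104$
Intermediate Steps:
$n = -8$ ($n = \left(7 - 4\right) \left(-9\right) + 19 = 3 \left(-9\right) + 19 = -27 + 19 = -8$)
$\left(-11\right) \left(-14\right) n + 1336 = \left(-11\right) \left(-14\right) \left(-8\right) + 1336 = 154 \left(-8\right) + 1336 = -1232 + 1336 = 104$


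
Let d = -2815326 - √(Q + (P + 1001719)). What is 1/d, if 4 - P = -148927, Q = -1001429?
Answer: -2815326/7926060337055 + 37*√109/7926060337055 ≈ -3.5515e-7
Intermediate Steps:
P = 148931 (P = 4 - 1*(-148927) = 4 + 148927 = 148931)
d = -2815326 - 37*√109 (d = -2815326 - √(-1001429 + (148931 + 1001719)) = -2815326 - √(-1001429 + 1150650) = -2815326 - √149221 = -2815326 - 37*√109 ≈ -2.8157e+6)
1/d = 1/(-2815326 - 37*√109)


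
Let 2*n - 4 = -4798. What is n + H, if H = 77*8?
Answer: -1781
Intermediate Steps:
H = 616
n = -2397 (n = 2 + (½)*(-4798) = 2 - 2399 = -2397)
n + H = -2397 + 616 = -1781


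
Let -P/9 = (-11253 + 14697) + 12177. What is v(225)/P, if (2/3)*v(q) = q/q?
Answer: -1/93726 ≈ -1.0669e-5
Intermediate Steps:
P = -140589 (P = -9*((-11253 + 14697) + 12177) = -9*(3444 + 12177) = -9*15621 = -140589)
v(q) = 3/2 (v(q) = 3*(q/q)/2 = (3/2)*1 = 3/2)
v(225)/P = (3/2)/(-140589) = (3/2)*(-1/140589) = -1/93726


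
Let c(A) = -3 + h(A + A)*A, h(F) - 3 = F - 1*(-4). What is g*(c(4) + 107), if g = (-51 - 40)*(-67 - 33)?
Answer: 1492400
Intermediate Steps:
g = 9100 (g = -91*(-100) = 9100)
h(F) = 7 + F (h(F) = 3 + (F - 1*(-4)) = 3 + (F + 4) = 3 + (4 + F) = 7 + F)
c(A) = -3 + A*(7 + 2*A) (c(A) = -3 + (7 + (A + A))*A = -3 + (7 + 2*A)*A = -3 + A*(7 + 2*A))
g*(c(4) + 107) = 9100*((-3 + 4*(7 + 2*4)) + 107) = 9100*((-3 + 4*(7 + 8)) + 107) = 9100*((-3 + 4*15) + 107) = 9100*((-3 + 60) + 107) = 9100*(57 + 107) = 9100*164 = 1492400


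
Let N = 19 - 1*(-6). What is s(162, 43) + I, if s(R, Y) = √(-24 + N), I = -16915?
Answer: -16914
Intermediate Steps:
N = 25 (N = 19 + 6 = 25)
s(R, Y) = 1 (s(R, Y) = √(-24 + 25) = √1 = 1)
s(162, 43) + I = 1 - 16915 = -16914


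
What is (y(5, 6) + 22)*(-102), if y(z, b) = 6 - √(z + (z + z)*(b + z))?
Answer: -2856 + 102*√115 ≈ -1762.2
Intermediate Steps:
y(z, b) = 6 - √(z + 2*z*(b + z)) (y(z, b) = 6 - √(z + (2*z)*(b + z)) = 6 - √(z + 2*z*(b + z)))
(y(5, 6) + 22)*(-102) = ((6 - √(5*(1 + 2*6 + 2*5))) + 22)*(-102) = ((6 - √(5*(1 + 12 + 10))) + 22)*(-102) = ((6 - √(5*23)) + 22)*(-102) = ((6 - √115) + 22)*(-102) = (28 - √115)*(-102) = -2856 + 102*√115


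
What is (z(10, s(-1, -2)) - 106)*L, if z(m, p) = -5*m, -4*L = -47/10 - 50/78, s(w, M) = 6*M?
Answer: -2083/10 ≈ -208.30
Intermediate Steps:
L = 2083/1560 (L = -(-47/10 - 50/78)/4 = -(-47*⅒ - 50*1/78)/4 = -(-47/10 - 25/39)/4 = -¼*(-2083/390) = 2083/1560 ≈ 1.3353)
(z(10, s(-1, -2)) - 106)*L = (-5*10 - 106)*(2083/1560) = (-50 - 106)*(2083/1560) = -156*2083/1560 = -2083/10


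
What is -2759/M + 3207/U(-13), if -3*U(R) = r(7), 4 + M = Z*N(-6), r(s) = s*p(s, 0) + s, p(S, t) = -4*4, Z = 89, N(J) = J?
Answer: 1821931/18830 ≈ 96.757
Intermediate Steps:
p(S, t) = -16
r(s) = -15*s (r(s) = s*(-16) + s = -16*s + s = -15*s)
M = -538 (M = -4 + 89*(-6) = -4 - 534 = -538)
U(R) = 35 (U(R) = -(-5)*7 = -1/3*(-105) = 35)
-2759/M + 3207/U(-13) = -2759/(-538) + 3207/35 = -2759*(-1/538) + 3207*(1/35) = 2759/538 + 3207/35 = 1821931/18830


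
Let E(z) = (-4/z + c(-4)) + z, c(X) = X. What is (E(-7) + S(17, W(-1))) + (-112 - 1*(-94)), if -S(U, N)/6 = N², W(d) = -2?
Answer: -367/7 ≈ -52.429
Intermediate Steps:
E(z) = -4 + z - 4/z (E(z) = (-4/z - 4) + z = (-4 - 4/z) + z = -4 + z - 4/z)
S(U, N) = -6*N²
(E(-7) + S(17, W(-1))) + (-112 - 1*(-94)) = ((-4 - 7 - 4/(-7)) - 6*(-2)²) + (-112 - 1*(-94)) = ((-4 - 7 - 4*(-⅐)) - 6*4) + (-112 + 94) = ((-4 - 7 + 4/7) - 24) - 18 = (-73/7 - 24) - 18 = -241/7 - 18 = -367/7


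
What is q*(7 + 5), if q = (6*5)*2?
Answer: 720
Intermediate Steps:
q = 60 (q = 30*2 = 60)
q*(7 + 5) = 60*(7 + 5) = 60*12 = 720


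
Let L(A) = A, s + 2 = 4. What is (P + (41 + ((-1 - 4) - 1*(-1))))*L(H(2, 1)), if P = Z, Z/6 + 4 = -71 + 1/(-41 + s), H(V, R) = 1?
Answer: -5371/13 ≈ -413.15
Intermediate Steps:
s = 2 (s = -2 + 4 = 2)
Z = -5852/13 (Z = -24 + 6*(-71 + 1/(-41 + 2)) = -24 + 6*(-71 + 1/(-39)) = -24 + 6*(-71 - 1/39) = -24 + 6*(-2770/39) = -24 - 5540/13 = -5852/13 ≈ -450.15)
P = -5852/13 ≈ -450.15
(P + (41 + ((-1 - 4) - 1*(-1))))*L(H(2, 1)) = (-5852/13 + (41 + ((-1 - 4) - 1*(-1))))*1 = (-5852/13 + (41 + (-5 + 1)))*1 = (-5852/13 + (41 - 4))*1 = (-5852/13 + 37)*1 = -5371/13*1 = -5371/13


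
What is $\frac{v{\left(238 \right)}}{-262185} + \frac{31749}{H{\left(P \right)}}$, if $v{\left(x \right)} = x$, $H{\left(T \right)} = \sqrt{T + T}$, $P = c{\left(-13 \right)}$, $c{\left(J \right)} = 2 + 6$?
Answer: $\frac{1189158659}{149820} \approx 7937.3$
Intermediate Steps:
$c{\left(J \right)} = 8$
$P = 8$
$H{\left(T \right)} = \sqrt{2} \sqrt{T}$ ($H{\left(T \right)} = \sqrt{2 T} = \sqrt{2} \sqrt{T}$)
$\frac{v{\left(238 \right)}}{-262185} + \frac{31749}{H{\left(P \right)}} = \frac{238}{-262185} + \frac{31749}{\sqrt{2} \sqrt{8}} = 238 \left(- \frac{1}{262185}\right) + \frac{31749}{\sqrt{2} \cdot 2 \sqrt{2}} = - \frac{34}{37455} + \frac{31749}{4} = \frac{1189158659}{149820}$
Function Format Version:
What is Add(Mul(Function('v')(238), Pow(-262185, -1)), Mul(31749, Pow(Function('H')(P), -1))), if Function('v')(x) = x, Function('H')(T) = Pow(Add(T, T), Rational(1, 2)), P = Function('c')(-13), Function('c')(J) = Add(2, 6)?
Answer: Rational(1189158659, 149820) ≈ 7937.3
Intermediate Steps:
Function('c')(J) = 8
P = 8
Function('H')(T) = Mul(Pow(2, Rational(1, 2)), Pow(T, Rational(1, 2))) (Function('H')(T) = Pow(Mul(2, T), Rational(1, 2)) = Mul(Pow(2, Rational(1, 2)), Pow(T, Rational(1, 2))))
Add(Mul(Function('v')(238), Pow(-262185, -1)), Mul(31749, Pow(Function('H')(P), -1))) = Add(Mul(238, Pow(-262185, -1)), Mul(31749, Pow(Mul(Pow(2, Rational(1, 2)), Pow(8, Rational(1, 2))), -1))) = Add(Mul(238, Rational(-1, 262185)), Mul(31749, Pow(Mul(Pow(2, Rational(1, 2)), Mul(2, Pow(2, Rational(1, 2)))), -1))) = Add(Rational(-34, 37455), Mul(31749, Pow(4, -1))) = Add(Rational(-34, 37455), Mul(31749, Rational(1, 4))) = Add(Rational(-34, 37455), Rational(31749, 4)) = Rational(1189158659, 149820)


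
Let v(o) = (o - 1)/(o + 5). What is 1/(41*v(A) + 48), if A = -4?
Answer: -1/157 ≈ -0.0063694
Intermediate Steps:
v(o) = (-1 + o)/(5 + o)
1/(41*v(A) + 48) = 1/(41*((-1 - 4)/(5 - 4)) + 48) = 1/(41*(-5/1) + 48) = 1/(41*(1*(-5)) + 48) = 1/(41*(-5) + 48) = 1/(-205 + 48) = 1/(-157) = -1/157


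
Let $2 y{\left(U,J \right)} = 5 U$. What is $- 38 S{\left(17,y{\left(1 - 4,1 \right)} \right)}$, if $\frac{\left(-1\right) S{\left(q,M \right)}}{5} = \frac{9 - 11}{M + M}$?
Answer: $\frac{76}{3} \approx 25.333$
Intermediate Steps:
$y{\left(U,J \right)} = \frac{5 U}{2}$
$S{\left(q,M \right)} = \frac{5}{M}$ ($S{\left(q,M \right)} = - 5 \frac{9 - 11}{M + M} = - 5 \left(- \frac{2}{2 M}\right) = - 5 \left(- 2 \frac{1}{2 M}\right) = - 5 \left(- \frac{1}{M}\right) = \frac{5}{M}$)
$- 38 S{\left(17,y{\left(1 - 4,1 \right)} \right)} = - 38 \frac{5}{\frac{5}{2} \left(1 - 4\right)} = - 38 \frac{5}{\frac{5}{2} \left(-3\right)} = - 38 \frac{5}{- \frac{15}{2}} = - 38 \cdot 5 \left(- \frac{2}{15}\right) = \left(-38\right) \left(- \frac{2}{3}\right) = \frac{76}{3}$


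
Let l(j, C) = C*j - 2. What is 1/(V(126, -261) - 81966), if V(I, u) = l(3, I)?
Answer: -1/81590 ≈ -1.2256e-5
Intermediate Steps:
l(j, C) = -2 + C*j
V(I, u) = -2 + 3*I (V(I, u) = -2 + I*3 = -2 + 3*I)
1/(V(126, -261) - 81966) = 1/((-2 + 3*126) - 81966) = 1/((-2 + 378) - 81966) = 1/(376 - 81966) = 1/(-81590) = -1/81590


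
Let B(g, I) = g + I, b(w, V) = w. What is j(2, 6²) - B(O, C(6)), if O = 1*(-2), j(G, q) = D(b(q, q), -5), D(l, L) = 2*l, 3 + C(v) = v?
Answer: 71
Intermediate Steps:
C(v) = -3 + v
j(G, q) = 2*q
O = -2
B(g, I) = I + g
j(2, 6²) - B(O, C(6)) = 2*6² - ((-3 + 6) - 2) = 2*36 - (3 - 2) = 72 - 1*1 = 72 - 1 = 71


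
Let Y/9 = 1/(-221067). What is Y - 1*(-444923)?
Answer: 10928643648/24563 ≈ 4.4492e+5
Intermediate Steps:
Y = -1/24563 (Y = 9/(-221067) = 9*(-1/221067) = -1/24563 ≈ -4.0712e-5)
Y - 1*(-444923) = -1/24563 - 1*(-444923) = -1/24563 + 444923 = 10928643648/24563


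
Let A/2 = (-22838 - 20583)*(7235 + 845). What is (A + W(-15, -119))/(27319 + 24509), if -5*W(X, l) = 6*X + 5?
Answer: -701683343/51828 ≈ -13539.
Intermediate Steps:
W(X, l) = -1 - 6*X/5 (W(X, l) = -(6*X + 5)/5 = -(5 + 6*X)/5 = -1 - 6*X/5)
A = -701683360 (A = 2*((-22838 - 20583)*(7235 + 845)) = 2*(-43421*8080) = 2*(-350841680) = -701683360)
(A + W(-15, -119))/(27319 + 24509) = (-701683360 + (-1 - 6/5*(-15)))/(27319 + 24509) = (-701683360 + (-1 + 18))/51828 = (-701683360 + 17)*(1/51828) = -701683343*1/51828 = -701683343/51828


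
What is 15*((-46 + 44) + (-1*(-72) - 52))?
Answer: 270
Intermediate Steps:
15*((-46 + 44) + (-1*(-72) - 52)) = 15*(-2 + (72 - 52)) = 15*(-2 + 20) = 15*18 = 270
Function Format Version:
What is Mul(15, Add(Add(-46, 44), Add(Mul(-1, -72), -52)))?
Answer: 270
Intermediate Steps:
Mul(15, Add(Add(-46, 44), Add(Mul(-1, -72), -52))) = Mul(15, Add(-2, Add(72, -52))) = Mul(15, Add(-2, 20)) = Mul(15, 18) = 270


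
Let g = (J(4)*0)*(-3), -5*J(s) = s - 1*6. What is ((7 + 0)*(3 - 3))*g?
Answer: 0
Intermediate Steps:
J(s) = 6/5 - s/5 (J(s) = -(s - 1*6)/5 = -(s - 6)/5 = -(-6 + s)/5 = 6/5 - s/5)
g = 0 (g = ((6/5 - 1/5*4)*0)*(-3) = ((6/5 - 4/5)*0)*(-3) = ((2/5)*0)*(-3) = 0*(-3) = 0)
((7 + 0)*(3 - 3))*g = ((7 + 0)*(3 - 3))*0 = (7*0)*0 = 0*0 = 0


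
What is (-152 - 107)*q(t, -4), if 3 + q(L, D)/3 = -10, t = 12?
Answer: 10101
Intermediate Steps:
q(L, D) = -39 (q(L, D) = -9 + 3*(-10) = -9 - 30 = -39)
(-152 - 107)*q(t, -4) = (-152 - 107)*(-39) = -259*(-39) = 10101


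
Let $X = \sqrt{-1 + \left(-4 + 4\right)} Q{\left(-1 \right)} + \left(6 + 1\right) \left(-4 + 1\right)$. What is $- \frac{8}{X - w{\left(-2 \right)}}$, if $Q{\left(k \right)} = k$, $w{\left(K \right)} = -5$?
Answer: $\frac{128}{257} - \frac{8 i}{257} \approx 0.49805 - 0.031128 i$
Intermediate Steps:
$X = -21 - i$ ($X = \sqrt{-1 + \left(-4 + 4\right)} \left(-1\right) + \left(6 + 1\right) \left(-4 + 1\right) = \sqrt{-1 + 0} \left(-1\right) + 7 \left(-3\right) = \sqrt{-1} \left(-1\right) - 21 = i \left(-1\right) - 21 = - i - 21 = -21 - i \approx -21.0 - 1.0 i$)
$- \frac{8}{X - w{\left(-2 \right)}} = - \frac{8}{\left(-21 - i\right) - -5} = - \frac{8}{\left(-21 - i\right) + 5} = - \frac{8}{-16 - i} = - 8 \frac{-16 + i}{257} = - \frac{8 \left(-16 + i\right)}{257}$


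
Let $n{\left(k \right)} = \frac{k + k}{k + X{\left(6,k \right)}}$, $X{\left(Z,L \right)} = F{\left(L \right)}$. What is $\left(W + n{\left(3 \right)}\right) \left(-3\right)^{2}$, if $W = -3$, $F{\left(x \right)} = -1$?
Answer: $0$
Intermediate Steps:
$X{\left(Z,L \right)} = -1$
$n{\left(k \right)} = \frac{2 k}{-1 + k}$ ($n{\left(k \right)} = \frac{k + k}{k - 1} = \frac{2 k}{-1 + k}$)
$\left(W + n{\left(3 \right)}\right) \left(-3\right)^{2} = \left(-3 + 2 \cdot 3 \frac{1}{-1 + 3}\right) \left(-3\right)^{2} = \left(-3 + 2 \cdot 3 \cdot \frac{1}{2}\right) 9 = \left(-3 + 3\right) 9 = 0 \cdot 9 = 0$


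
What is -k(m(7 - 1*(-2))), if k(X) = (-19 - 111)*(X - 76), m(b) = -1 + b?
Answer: -8840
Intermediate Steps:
k(X) = 9880 - 130*X (k(X) = -130*(-76 + X) = 9880 - 130*X)
-k(m(7 - 1*(-2))) = -(9880 - 130*(-1 + (7 - 1*(-2)))) = -(9880 - 130*(-1 + (7 + 2))) = -(9880 - 130*(-1 + 9)) = -(9880 - 130*8) = -(9880 - 1040) = -1*8840 = -8840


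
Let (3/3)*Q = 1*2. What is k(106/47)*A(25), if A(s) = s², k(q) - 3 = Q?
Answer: 3125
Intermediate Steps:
Q = 2 (Q = 1*2 = 2)
k(q) = 5 (k(q) = 3 + 2 = 5)
k(106/47)*A(25) = 5*25² = 5*625 = 3125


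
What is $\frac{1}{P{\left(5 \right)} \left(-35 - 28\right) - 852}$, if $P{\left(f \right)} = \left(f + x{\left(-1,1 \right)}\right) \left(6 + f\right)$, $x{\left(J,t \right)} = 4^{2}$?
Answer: $- \frac{1}{15405} \approx -6.4914 \cdot 10^{-5}$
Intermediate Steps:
$x{\left(J,t \right)} = 16$
$P{\left(f \right)} = \left(6 + f\right) \left(16 + f\right)$ ($P{\left(f \right)} = \left(f + 16\right) \left(6 + f\right) = \left(16 + f\right) \left(6 + f\right) = \left(6 + f\right) \left(16 + f\right)$)
$\frac{1}{P{\left(5 \right)} \left(-35 - 28\right) - 852} = \frac{1}{\left(96 + 5^{2} + 22 \cdot 5\right) \left(-35 - 28\right) - 852} = \frac{1}{\left(96 + 25 + 110\right) \left(-63\right) - 852} = \frac{1}{231 \left(-63\right) - 852} = \frac{1}{-14553 - 852} = \frac{1}{-15405} = - \frac{1}{15405}$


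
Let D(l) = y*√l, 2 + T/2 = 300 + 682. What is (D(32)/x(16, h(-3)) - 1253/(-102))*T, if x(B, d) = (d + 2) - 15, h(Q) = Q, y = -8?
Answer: 1227940/51 + 3920*√2 ≈ 29621.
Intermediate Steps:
T = 1960 (T = -4 + 2*(300 + 682) = -4 + 2*982 = -4 + 1964 = 1960)
D(l) = -8*√l
x(B, d) = -13 + d (x(B, d) = (2 + d) - 15 = -13 + d)
(D(32)/x(16, h(-3)) - 1253/(-102))*T = ((-32*√2)/(-13 - 3) - 1253/(-102))*1960 = (-32*√2/(-16) - 1253*(-1/102))*1960 = (-32*√2*(-1/16) + 1253/102)*1960 = (2*√2 + 1253/102)*1960 = (1253/102 + 2*√2)*1960 = 1227940/51 + 3920*√2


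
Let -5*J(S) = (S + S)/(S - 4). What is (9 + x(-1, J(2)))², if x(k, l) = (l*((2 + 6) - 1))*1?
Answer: 3481/25 ≈ 139.24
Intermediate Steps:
J(S) = -2*S/(5*(-4 + S)) (J(S) = -(S + S)/(5*(S - 4)) = -2*S/(5*(-4 + S)))
x(k, l) = 7*l (x(k, l) = (l*(8 - 1))*1 = (l*7)*1 = (7*l)*1 = 7*l)
(9 + x(-1, J(2)))² = (9 + 7*(-2*2/(-20 + 5*2)))² = (9 + 7*(-2*2/(-20 + 10)))² = (9 + 7*(-2*2/(-10)))² = (9 + 7*(-2*2*(-⅒)))² = (9 + 7*(⅖))² = (9 + 14/5)² = (59/5)² = 3481/25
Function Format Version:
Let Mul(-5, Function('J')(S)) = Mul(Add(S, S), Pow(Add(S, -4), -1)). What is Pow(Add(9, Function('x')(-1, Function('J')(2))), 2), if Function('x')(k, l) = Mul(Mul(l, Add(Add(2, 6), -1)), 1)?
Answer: Rational(3481, 25) ≈ 139.24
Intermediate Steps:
Function('J')(S) = Mul(Rational(-2, 5), S, Pow(Add(-4, S), -1)) (Function('J')(S) = Mul(Rational(-1, 5), Mul(Add(S, S), Pow(Add(S, -4), -1))) = Mul(Rational(-1, 5), Mul(Mul(2, S), Pow(Add(-4, S), -1))) = Mul(Rational(-1, 5), Mul(2, S, Pow(Add(-4, S), -1))) = Mul(Rational(-2, 5), S, Pow(Add(-4, S), -1)))
Function('x')(k, l) = Mul(7, l) (Function('x')(k, l) = Mul(Mul(l, Add(8, -1)), 1) = Mul(Mul(l, 7), 1) = Mul(Mul(7, l), 1) = Mul(7, l))
Pow(Add(9, Function('x')(-1, Function('J')(2))), 2) = Pow(Add(9, Mul(7, Mul(-2, 2, Pow(Add(-20, Mul(5, 2)), -1)))), 2) = Pow(Add(9, Mul(7, Mul(-2, 2, Pow(Add(-20, 10), -1)))), 2) = Pow(Add(9, Mul(7, Mul(-2, 2, Pow(-10, -1)))), 2) = Pow(Add(9, Mul(7, Mul(-2, 2, Rational(-1, 10)))), 2) = Pow(Add(9, Mul(7, Rational(2, 5))), 2) = Pow(Add(9, Rational(14, 5)), 2) = Pow(Rational(59, 5), 2) = Rational(3481, 25)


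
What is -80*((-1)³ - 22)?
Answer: 1840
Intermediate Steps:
-80*((-1)³ - 22) = -80*(-1 - 22) = -80*(-23) = 1840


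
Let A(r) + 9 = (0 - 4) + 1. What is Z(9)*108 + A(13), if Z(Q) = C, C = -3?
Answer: -336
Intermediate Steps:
Z(Q) = -3
A(r) = -12 (A(r) = -9 + ((0 - 4) + 1) = -9 + (-4 + 1) = -9 - 3 = -12)
Z(9)*108 + A(13) = -3*108 - 12 = -324 - 12 = -336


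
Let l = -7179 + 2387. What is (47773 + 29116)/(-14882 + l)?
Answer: -76889/19674 ≈ -3.9082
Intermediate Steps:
l = -4792
(47773 + 29116)/(-14882 + l) = (47773 + 29116)/(-14882 - 4792) = 76889/(-19674) = 76889*(-1/19674) = -76889/19674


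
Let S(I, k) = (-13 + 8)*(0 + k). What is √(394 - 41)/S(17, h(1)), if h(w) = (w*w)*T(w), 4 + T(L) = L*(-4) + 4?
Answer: √353/20 ≈ 0.93941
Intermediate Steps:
T(L) = -4*L (T(L) = -4 + (L*(-4) + 4) = -4 + (-4*L + 4) = -4 + (4 - 4*L) = -4*L)
h(w) = -4*w³ (h(w) = (w*w)*(-4*w) = w²*(-4*w) = -4*w³)
S(I, k) = -5*k
√(394 - 41)/S(17, h(1)) = √(394 - 41)/((-(-20)*1³)) = √353/((-(-20))) = √353/((-5*(-4))) = √353/20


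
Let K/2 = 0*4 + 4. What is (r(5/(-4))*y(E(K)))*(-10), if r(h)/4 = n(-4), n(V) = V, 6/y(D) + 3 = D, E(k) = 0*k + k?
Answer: 192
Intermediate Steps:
K = 8 (K = 2*(0*4 + 4) = 2*(0 + 4) = 2*4 = 8)
E(k) = k (E(k) = 0 + k = k)
y(D) = 6/(-3 + D)
r(h) = -16 (r(h) = 4*(-4) = -16)
(r(5/(-4))*y(E(K)))*(-10) = -96/(-3 + 8)*(-10) = -96/5*(-10) = 192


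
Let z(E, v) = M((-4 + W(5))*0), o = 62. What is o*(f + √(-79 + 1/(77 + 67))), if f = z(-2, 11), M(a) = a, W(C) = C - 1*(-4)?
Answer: 155*I*√455/6 ≈ 551.04*I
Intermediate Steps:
W(C) = 4 + C (W(C) = C + 4 = 4 + C)
z(E, v) = 0 (z(E, v) = (-4 + (4 + 5))*0 = (-4 + 9)*0 = 5*0 = 0)
f = 0
o*(f + √(-79 + 1/(77 + 67))) = 62*(0 + √(-79 + 1/(77 + 67))) = 62*(0 + √(-79 + 1/144)) = 62*(0 + √(-11375/144)) = 62*(0 + 5*I*√455/12) = 62*(5*I*√455/12) = 155*I*√455/6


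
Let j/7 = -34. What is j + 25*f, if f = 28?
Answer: 462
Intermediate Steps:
j = -238 (j = 7*(-34) = -238)
j + 25*f = -238 + 25*28 = -238 + 700 = 462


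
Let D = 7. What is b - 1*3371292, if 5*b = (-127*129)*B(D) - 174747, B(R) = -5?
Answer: -16949292/5 ≈ -3.3899e+6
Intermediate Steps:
b = -92832/5 (b = (-127*129*(-5) - 174747)/5 = (-16383*(-5) - 174747)/5 = (81915 - 174747)/5 = (⅕)*(-92832) = -92832/5 ≈ -18566.)
b - 1*3371292 = -92832/5 - 1*3371292 = -92832/5 - 3371292 = -16949292/5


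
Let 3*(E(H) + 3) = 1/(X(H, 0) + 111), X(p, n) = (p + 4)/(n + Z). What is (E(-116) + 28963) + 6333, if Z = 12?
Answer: 10764366/305 ≈ 35293.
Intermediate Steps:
X(p, n) = (4 + p)/(12 + n) (X(p, n) = (p + 4)/(n + 12) = (4 + p)/(12 + n))
E(H) = -3 + 1/(3*(334/3 + H/12)) (E(H) = -3 + 1/(3*((4 + H)/(12 + 0) + 111)) = -3 + 1/(3*((4 + H)/12 + 111)) = -3 + 1/(3*((1/3 + H/12) + 111)) = -3 + 1/(3*(334/3 + H/12)))
(E(-116) + 28963) + 6333 = ((-4004 - 3*(-116))/(1336 - 116) + 28963) + 6333 = ((-4004 + 348)/1220 + 28963) + 6333 = ((1/1220)*(-3656) + 28963) + 6333 = (-914/305 + 28963) + 6333 = 8832801/305 + 6333 = 10764366/305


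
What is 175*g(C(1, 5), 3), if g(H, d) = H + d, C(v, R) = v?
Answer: 700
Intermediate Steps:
175*g(C(1, 5), 3) = 175*(1 + 3) = 175*4 = 700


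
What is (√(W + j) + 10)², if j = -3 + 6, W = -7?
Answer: 96 + 40*I ≈ 96.0 + 40.0*I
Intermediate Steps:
j = 3
(√(W + j) + 10)² = (√(-7 + 3) + 10)² = (√(-4) + 10)² = (2*I + 10)² = (10 + 2*I)²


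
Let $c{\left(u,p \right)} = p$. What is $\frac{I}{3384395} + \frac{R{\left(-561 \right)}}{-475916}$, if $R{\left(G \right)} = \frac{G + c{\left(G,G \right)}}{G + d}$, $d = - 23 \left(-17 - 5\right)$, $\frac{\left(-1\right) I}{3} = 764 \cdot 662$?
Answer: $- \frac{51584163723}{115049123630} \approx -0.44837$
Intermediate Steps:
$I = -1517304$ ($I = - 3 \cdot 764 \cdot 662 = \left(-3\right) 505768 = -1517304$)
$d = 506$ ($d = \left(-23\right) \left(-22\right) = 506$)
$R{\left(G \right)} = \frac{2 G}{506 + G}$ ($R{\left(G \right)} = \frac{G + G}{G + 506} = \frac{2 G}{506 + G}$)
$\frac{I}{3384395} + \frac{R{\left(-561 \right)}}{-475916} = - \frac{1517304}{3384395} + \frac{2 \left(-561\right) \frac{1}{506 - 561}}{-475916} = \left(-1517304\right) \frac{1}{3384395} + 2 \left(-561\right) \frac{1}{-55} \left(- \frac{1}{475916}\right) = - \frac{1517304}{3384395} + 2 \left(-561\right) \left(- \frac{1}{55}\right) \left(- \frac{1}{475916}\right) = - \frac{1517304}{3384395} + \frac{102}{5} \left(- \frac{1}{475916}\right) = - \frac{1517304}{3384395} - \frac{51}{1189790} = - \frac{51584163723}{115049123630}$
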